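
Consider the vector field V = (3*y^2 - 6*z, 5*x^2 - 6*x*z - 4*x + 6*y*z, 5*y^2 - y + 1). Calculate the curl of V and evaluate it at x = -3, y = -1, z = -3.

(-23, -6, -10)

(∇×V)₁ = ∂V₃/∂y − ∂V₂/∂z = 6*x + 4*y - 1
(∇×V)₂ = ∂V₁/∂z − ∂V₃/∂x = -6
(∇×V)₃ = ∂V₂/∂x − ∂V₁/∂y = 10*x - 6*y - 6*z - 4
∇×V = (6*x + 4*y - 1, -6, 10*x - 6*y - 6*z - 4)
At (-3, -1, -3): (-23, -6, -10).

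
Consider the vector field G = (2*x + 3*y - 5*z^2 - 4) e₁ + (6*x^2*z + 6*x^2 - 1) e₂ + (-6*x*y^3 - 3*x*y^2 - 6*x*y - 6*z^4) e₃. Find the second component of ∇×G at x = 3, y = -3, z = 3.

-183

(∇×G)_2 = ∂G₁/∂z − ∂G₃/∂x
= -10*z − (-6*y^3 - 3*y^2 - 6*y)
= 6*y^3 + 3*y^2 + 6*y - 10*z
At (3, -3, 3): -183.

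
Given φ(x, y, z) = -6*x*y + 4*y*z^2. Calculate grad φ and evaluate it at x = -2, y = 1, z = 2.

∂φ/∂x = -6*y
∂φ/∂y = -6*x + 4*z^2
∂φ/∂z = 8*y*z
∇φ = (-6*y, -6*x + 4*z^2, 8*y*z)
At (-2, 1, 2): (-6, 28, 16).

(-6, 28, 16)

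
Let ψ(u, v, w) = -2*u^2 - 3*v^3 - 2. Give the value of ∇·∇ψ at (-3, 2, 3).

∂²ψ/∂u² = -4
∂²ψ/∂v² = -18*v
∂²ψ/∂w² = 0
∇²ψ = -18*v - 4
At (-3, 2, 3): -40.

-40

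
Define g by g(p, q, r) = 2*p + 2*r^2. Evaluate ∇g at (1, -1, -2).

(2, 0, -8)

∂g/∂p = 2
∂g/∂q = 0
∂g/∂r = 4*r
∇g = (2, 0, 4*r)
At (1, -1, -2): (2, 0, -8).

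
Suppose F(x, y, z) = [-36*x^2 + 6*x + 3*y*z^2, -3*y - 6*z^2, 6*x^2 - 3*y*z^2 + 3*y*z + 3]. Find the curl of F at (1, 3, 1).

(12, 6, -3)

(∇×F)₁ = ∂F₃/∂y − ∂F₂/∂z = -3*z^2 + 15*z
(∇×F)₂ = ∂F₁/∂z − ∂F₃/∂x = -12*x + 6*y*z
(∇×F)₃ = ∂F₂/∂x − ∂F₁/∂y = -3*z^2
∇×F = (-3*z^2 + 15*z, -12*x + 6*y*z, -3*z^2)
At (1, 3, 1): (12, 6, -3).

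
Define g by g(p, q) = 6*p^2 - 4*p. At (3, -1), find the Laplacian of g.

∂²g/∂p² = 12
∂²g/∂q² = 0
∇²g = 12
At (3, -1): 12.

12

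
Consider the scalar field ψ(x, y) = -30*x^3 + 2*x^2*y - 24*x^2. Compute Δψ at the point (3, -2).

∂²ψ/∂x² = 4*(-45*x + y - 12)
∂²ψ/∂y² = 0
∇²ψ = -180*x + 4*y - 48
At (3, -2): -596.

-596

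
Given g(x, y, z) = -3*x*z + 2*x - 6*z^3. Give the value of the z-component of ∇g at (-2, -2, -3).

(∇g)_3 = ∂g/∂z = -3*x - 18*z^2
At (-2, -2, -3): -156.

-156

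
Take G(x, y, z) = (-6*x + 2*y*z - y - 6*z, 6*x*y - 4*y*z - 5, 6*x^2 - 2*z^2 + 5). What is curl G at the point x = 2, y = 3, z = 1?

(∇×G)₁ = ∂G₃/∂y − ∂G₂/∂z = 4*y
(∇×G)₂ = ∂G₁/∂z − ∂G₃/∂x = -12*x + 2*y - 6
(∇×G)₃ = ∂G₂/∂x − ∂G₁/∂y = 6*y - 2*z + 1
∇×G = (4*y, -12*x + 2*y - 6, 6*y - 2*z + 1)
At (2, 3, 1): (12, -24, 17).

(12, -24, 17)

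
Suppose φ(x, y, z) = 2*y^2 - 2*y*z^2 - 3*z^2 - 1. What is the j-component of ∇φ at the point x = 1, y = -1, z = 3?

-22

(∇φ)_2 = ∂φ/∂y = 4*y - 2*z^2
At (1, -1, 3): -22.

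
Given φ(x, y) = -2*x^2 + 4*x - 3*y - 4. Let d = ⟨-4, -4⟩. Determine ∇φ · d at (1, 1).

∂φ/∂x = -4*x + 4
∂φ/∂y = -3
∇φ at (1, 1) = (0, -3)
∇φ · d = (0)(-4) + (-3)(-4) = 12

12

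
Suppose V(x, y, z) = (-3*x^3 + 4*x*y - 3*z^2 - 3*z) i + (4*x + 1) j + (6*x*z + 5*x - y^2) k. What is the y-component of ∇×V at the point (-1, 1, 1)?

(∇×V)_2 = ∂V₁/∂z − ∂V₃/∂x
= -6*z - 3 − (6*z + 5)
= -12*z - 8
At (-1, 1, 1): -20.

-20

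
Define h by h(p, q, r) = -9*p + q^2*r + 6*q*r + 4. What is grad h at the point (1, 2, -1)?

(-9, -10, 16)

∂h/∂p = -9
∂h/∂q = 2*q*r + 6*r
∂h/∂r = q^2 + 6*q
∇h = (-9, 2*q*r + 6*r, q^2 + 6*q)
At (1, 2, -1): (-9, -10, 16).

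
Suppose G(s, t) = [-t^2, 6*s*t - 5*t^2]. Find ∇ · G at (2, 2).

-8

∂G₁/∂s = 0
∂G₂/∂t = 6*s - 10*t
∇·G = 6*s - 10*t
At (2, 2): -8.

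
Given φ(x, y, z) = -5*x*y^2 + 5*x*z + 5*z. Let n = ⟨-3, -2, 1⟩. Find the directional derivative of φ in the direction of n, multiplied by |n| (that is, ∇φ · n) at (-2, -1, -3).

∂φ/∂x = -5*y^2 + 5*z
∂φ/∂y = -10*x*y
∂φ/∂z = 5*x + 5
∇φ at (-2, -1, -3) = (-20, -20, -5)
∇φ · n = (-20)(-3) + (-20)(-2) + (-5)(1) = 95

95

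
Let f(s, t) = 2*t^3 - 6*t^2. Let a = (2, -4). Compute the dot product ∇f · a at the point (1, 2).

∂f/∂s = 0
∂f/∂t = 6*t^2 - 12*t
∇f at (1, 2) = (0, 0)
∇f · a = (0)(2) + (0)(-4) = 0

0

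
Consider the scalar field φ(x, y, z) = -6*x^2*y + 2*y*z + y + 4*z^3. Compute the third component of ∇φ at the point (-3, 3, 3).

(∇φ)_3 = ∂φ/∂z = 2*y + 12*z^2
At (-3, 3, 3): 114.

114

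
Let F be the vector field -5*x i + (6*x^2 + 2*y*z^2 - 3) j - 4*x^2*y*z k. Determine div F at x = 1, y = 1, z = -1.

∂F₁/∂x = -5
∂F₂/∂y = 2*z^2
∂F₃/∂z = -4*x^2*y
∇·F = -4*x^2*y + 2*z^2 - 5
At (1, 1, -1): -7.

-7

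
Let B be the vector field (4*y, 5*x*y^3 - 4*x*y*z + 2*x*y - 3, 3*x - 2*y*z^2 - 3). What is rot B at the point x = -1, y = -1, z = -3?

(-14, -3, -23)

(∇×B)₁ = ∂B₃/∂y − ∂B₂/∂z = 4*x*y - 2*z^2
(∇×B)₂ = ∂B₁/∂z − ∂B₃/∂x = -3
(∇×B)₃ = ∂B₂/∂x − ∂B₁/∂y = 5*y^3 - 4*y*z + 2*y - 4
∇×B = (4*x*y - 2*z^2, -3, 5*y^3 - 4*y*z + 2*y - 4)
At (-1, -1, -3): (-14, -3, -23).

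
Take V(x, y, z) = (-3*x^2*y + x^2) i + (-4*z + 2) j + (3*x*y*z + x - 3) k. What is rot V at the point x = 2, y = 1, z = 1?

(10, -4, 12)

(∇×V)₁ = ∂V₃/∂y − ∂V₂/∂z = 3*x*z + 4
(∇×V)₂ = ∂V₁/∂z − ∂V₃/∂x = -3*y*z - 1
(∇×V)₃ = ∂V₂/∂x − ∂V₁/∂y = 3*x^2
∇×V = (3*x*z + 4, -3*y*z - 1, 3*x^2)
At (2, 1, 1): (10, -4, 12).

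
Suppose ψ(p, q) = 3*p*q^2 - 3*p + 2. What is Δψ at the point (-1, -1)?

∂²ψ/∂p² = 0
∂²ψ/∂q² = 6*p
∇²ψ = 6*p
At (-1, -1): -6.

-6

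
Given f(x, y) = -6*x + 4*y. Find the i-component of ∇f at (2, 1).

(∇f)_1 = ∂f/∂x = -6
At (2, 1): -6.

-6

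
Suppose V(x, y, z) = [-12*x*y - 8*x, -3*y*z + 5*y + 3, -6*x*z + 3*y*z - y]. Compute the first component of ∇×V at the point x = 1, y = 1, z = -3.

-7

(∇×V)_1 = ∂V₃/∂y − ∂V₂/∂z
= 3*z - 1 − (-3*y)
= 3*y + 3*z - 1
At (1, 1, -3): -7.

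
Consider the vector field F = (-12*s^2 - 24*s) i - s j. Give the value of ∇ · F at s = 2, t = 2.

∂F₁/∂s = -24*s - 24
∂F₂/∂t = 0
∇·F = -24*s - 24
At (2, 2): -72.

-72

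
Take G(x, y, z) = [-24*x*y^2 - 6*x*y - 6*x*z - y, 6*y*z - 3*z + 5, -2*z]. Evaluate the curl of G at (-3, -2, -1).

(∇×G)₁ = ∂G₃/∂y − ∂G₂/∂z = -6*y + 3
(∇×G)₂ = ∂G₁/∂z − ∂G₃/∂x = -6*x
(∇×G)₃ = ∂G₂/∂x − ∂G₁/∂y = 48*x*y + 6*x + 1
∇×G = (-6*y + 3, -6*x, 48*x*y + 6*x + 1)
At (-3, -2, -1): (15, 18, 271).

(15, 18, 271)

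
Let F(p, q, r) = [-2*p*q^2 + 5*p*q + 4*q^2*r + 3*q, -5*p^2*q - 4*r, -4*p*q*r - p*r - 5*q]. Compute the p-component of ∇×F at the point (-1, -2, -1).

-5

(∇×F)_1 = ∂F₃/∂q − ∂F₂/∂r
= -4*p*r - 5 − (-4)
= -4*p*r - 1
At (-1, -2, -1): -5.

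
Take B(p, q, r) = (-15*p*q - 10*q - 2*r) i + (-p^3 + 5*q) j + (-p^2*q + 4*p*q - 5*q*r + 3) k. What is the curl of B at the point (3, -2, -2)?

(∇×B)₁ = ∂B₃/∂q − ∂B₂/∂r = -p^2 + 4*p - 5*r
(∇×B)₂ = ∂B₁/∂r − ∂B₃/∂p = 2*p*q - 4*q - 2
(∇×B)₃ = ∂B₂/∂p − ∂B₁/∂q = -3*p^2 + 15*p + 10
∇×B = (-p^2 + 4*p - 5*r, 2*p*q - 4*q - 2, -3*p^2 + 15*p + 10)
At (3, -2, -2): (13, -6, 28).

(13, -6, 28)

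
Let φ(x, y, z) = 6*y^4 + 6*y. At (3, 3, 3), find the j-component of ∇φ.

654

(∇φ)_2 = ∂φ/∂y = 24*y^3 + 6
At (3, 3, 3): 654.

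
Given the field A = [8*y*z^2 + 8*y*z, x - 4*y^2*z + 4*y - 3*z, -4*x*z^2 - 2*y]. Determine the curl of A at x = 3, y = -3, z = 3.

(37, -132, -95)

(∇×A)₁ = ∂A₃/∂y − ∂A₂/∂z = 4*y^2 + 1
(∇×A)₂ = ∂A₁/∂z − ∂A₃/∂x = 16*y*z + 8*y + 4*z^2
(∇×A)₃ = ∂A₂/∂x − ∂A₁/∂y = -8*z^2 - 8*z + 1
∇×A = (4*y^2 + 1, 16*y*z + 8*y + 4*z^2, -8*z^2 - 8*z + 1)
At (3, -3, 3): (37, -132, -95).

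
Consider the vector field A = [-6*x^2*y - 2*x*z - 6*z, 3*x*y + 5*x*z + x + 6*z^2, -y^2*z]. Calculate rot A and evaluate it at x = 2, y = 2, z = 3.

(∇×A)₁ = ∂A₃/∂y − ∂A₂/∂z = -5*x - 2*y*z - 12*z
(∇×A)₂ = ∂A₁/∂z − ∂A₃/∂x = -2*x - 6
(∇×A)₃ = ∂A₂/∂x − ∂A₁/∂y = 6*x^2 + 3*y + 5*z + 1
∇×A = (-5*x - 2*y*z - 12*z, -2*x - 6, 6*x^2 + 3*y + 5*z + 1)
At (2, 2, 3): (-58, -10, 46).

(-58, -10, 46)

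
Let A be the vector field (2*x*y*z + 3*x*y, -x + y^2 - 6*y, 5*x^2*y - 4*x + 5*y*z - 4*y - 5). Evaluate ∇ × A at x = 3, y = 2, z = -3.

(∇×A)₁ = ∂A₃/∂y − ∂A₂/∂z = 5*x^2 + 5*z - 4
(∇×A)₂ = ∂A₁/∂z − ∂A₃/∂x = -8*x*y + 4
(∇×A)₃ = ∂A₂/∂x − ∂A₁/∂y = -2*x*z - 3*x - 1
∇×A = (5*x^2 + 5*z - 4, -8*x*y + 4, -2*x*z - 3*x - 1)
At (3, 2, -3): (26, -44, 8).

(26, -44, 8)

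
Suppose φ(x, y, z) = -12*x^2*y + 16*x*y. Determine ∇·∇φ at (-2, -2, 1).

∂²φ/∂x² = -24*y
∂²φ/∂y² = 0
∂²φ/∂z² = 0
∇²φ = -24*y
At (-2, -2, 1): 48.

48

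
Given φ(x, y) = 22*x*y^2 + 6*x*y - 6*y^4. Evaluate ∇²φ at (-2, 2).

-376

∂²φ/∂x² = 0
∂²φ/∂y² = 4*(11*x - 18*y^2)
∇²φ = 44*x - 72*y^2
At (-2, 2): -376.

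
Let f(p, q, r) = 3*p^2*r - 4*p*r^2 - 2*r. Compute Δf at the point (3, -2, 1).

∂²f/∂p² = 6*r
∂²f/∂q² = 0
∂²f/∂r² = -8*p
∇²f = -8*p + 6*r
At (3, -2, 1): -18.

-18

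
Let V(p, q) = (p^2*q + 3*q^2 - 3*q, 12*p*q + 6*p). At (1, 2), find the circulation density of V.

20

∂V₂/∂p = 12*q + 6
∂V₁/∂q = p^2 + 6*q - 3
Scalar curl = -p^2 + 6*q + 9
At (1, 2): 20.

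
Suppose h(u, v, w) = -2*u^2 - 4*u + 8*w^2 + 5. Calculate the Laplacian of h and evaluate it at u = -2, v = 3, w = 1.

12

∂²h/∂u² = -4
∂²h/∂v² = 0
∂²h/∂w² = 16
∇²h = 12
At (-2, 3, 1): 12.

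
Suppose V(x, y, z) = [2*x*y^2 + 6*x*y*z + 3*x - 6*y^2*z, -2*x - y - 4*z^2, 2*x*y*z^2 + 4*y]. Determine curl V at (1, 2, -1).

(-2, -16, -28)

(∇×V)₁ = ∂V₃/∂y − ∂V₂/∂z = 2*x*z^2 + 8*z + 4
(∇×V)₂ = ∂V₁/∂z − ∂V₃/∂x = 6*x*y - 6*y^2 - 2*y*z^2
(∇×V)₃ = ∂V₂/∂x − ∂V₁/∂y = -4*x*y - 6*x*z + 12*y*z - 2
∇×V = (2*x*z^2 + 8*z + 4, 6*x*y - 6*y^2 - 2*y*z^2, -4*x*y - 6*x*z + 12*y*z - 2)
At (1, 2, -1): (-2, -16, -28).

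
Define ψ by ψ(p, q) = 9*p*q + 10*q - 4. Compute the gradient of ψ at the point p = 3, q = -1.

(-9, 37)

∂ψ/∂p = 9*q
∂ψ/∂q = 9*p + 10
∇ψ = (9*q, 9*p + 10)
At (3, -1): (-9, 37).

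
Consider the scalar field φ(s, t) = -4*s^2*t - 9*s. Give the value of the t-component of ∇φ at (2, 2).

(∇φ)_2 = ∂φ/∂t = -4*s^2
At (2, 2): -16.

-16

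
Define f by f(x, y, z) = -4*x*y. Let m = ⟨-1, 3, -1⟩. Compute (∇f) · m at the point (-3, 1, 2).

∂f/∂x = -4*y
∂f/∂y = -4*x
∂f/∂z = 0
∇f at (-3, 1, 2) = (-4, 12, 0)
∇f · m = (-4)(-1) + (12)(3) + (0)(-1) = 40

40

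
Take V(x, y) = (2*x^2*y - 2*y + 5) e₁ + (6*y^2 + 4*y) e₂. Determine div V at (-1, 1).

12

∂V₁/∂x = 4*x*y
∂V₂/∂y = 12*y + 4
∇·V = 4*x*y + 12*y + 4
At (-1, 1): 12.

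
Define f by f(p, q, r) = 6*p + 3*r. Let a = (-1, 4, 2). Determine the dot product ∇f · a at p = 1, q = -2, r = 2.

0

∂f/∂p = 6
∂f/∂q = 0
∂f/∂r = 3
∇f at (1, -2, 2) = (6, 0, 3)
∇f · a = (6)(-1) + (0)(4) + (3)(2) = 0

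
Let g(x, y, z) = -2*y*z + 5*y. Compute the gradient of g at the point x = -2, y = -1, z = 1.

(0, 3, 2)

∂g/∂x = 0
∂g/∂y = -2*z + 5
∂g/∂z = -2*y
∇g = (0, -2*z + 5, -2*y)
At (-2, -1, 1): (0, 3, 2).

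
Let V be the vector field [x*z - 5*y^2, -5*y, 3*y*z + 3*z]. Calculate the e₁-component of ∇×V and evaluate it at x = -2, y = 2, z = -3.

-9

(∇×V)_1 = ∂V₃/∂y − ∂V₂/∂z
= 3*z − (0)
= 3*z
At (-2, 2, -3): -9.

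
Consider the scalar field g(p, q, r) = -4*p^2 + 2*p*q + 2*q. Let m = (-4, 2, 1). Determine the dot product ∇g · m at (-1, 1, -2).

∂g/∂p = -8*p + 2*q
∂g/∂q = 2*p + 2
∂g/∂r = 0
∇g at (-1, 1, -2) = (10, 0, 0)
∇g · m = (10)(-4) + (0)(2) + (0)(1) = -40

-40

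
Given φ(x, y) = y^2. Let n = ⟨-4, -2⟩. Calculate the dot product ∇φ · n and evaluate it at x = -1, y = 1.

-4

∂φ/∂x = 0
∂φ/∂y = 2*y
∇φ at (-1, 1) = (0, 2)
∇φ · n = (0)(-4) + (2)(-2) = -4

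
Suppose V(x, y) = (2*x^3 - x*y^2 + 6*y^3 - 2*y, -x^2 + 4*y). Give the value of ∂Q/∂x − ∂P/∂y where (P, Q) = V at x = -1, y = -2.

-64

∂V₂/∂x = -2*x
∂V₁/∂y = -2*x*y + 18*y^2 - 2
Scalar curl = 2*x*y - 2*x - 18*y^2 + 2
At (-1, -2): -64.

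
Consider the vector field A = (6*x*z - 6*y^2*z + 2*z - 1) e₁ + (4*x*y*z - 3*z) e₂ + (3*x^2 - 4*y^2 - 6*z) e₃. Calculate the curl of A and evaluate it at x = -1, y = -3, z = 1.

(∇×A)₁ = ∂A₃/∂y − ∂A₂/∂z = -4*x*y - 8*y + 3
(∇×A)₂ = ∂A₁/∂z − ∂A₃/∂x = -6*y^2 + 2
(∇×A)₃ = ∂A₂/∂x − ∂A₁/∂y = 16*y*z
∇×A = (-4*x*y - 8*y + 3, -6*y^2 + 2, 16*y*z)
At (-1, -3, 1): (15, -52, -48).

(15, -52, -48)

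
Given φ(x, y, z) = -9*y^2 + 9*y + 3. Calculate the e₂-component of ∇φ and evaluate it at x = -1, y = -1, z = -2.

(∇φ)_2 = ∂φ/∂y = -18*y + 9
At (-1, -1, -2): 27.

27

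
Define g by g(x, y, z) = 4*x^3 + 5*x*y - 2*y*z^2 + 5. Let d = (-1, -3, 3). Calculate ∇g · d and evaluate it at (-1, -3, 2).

∂g/∂x = 12*x^2 + 5*y
∂g/∂y = 5*x - 2*z^2
∂g/∂z = -4*y*z
∇g at (-1, -3, 2) = (-3, -13, 24)
∇g · d = (-3)(-1) + (-13)(-3) + (24)(3) = 114

114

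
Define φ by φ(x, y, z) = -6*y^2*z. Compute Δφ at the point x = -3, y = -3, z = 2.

-24

∂²φ/∂x² = 0
∂²φ/∂y² = -12*z
∂²φ/∂z² = 0
∇²φ = -12*z
At (-3, -3, 2): -24.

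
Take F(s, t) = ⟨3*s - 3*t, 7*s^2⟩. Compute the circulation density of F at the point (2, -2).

31

∂F₂/∂s = 14*s
∂F₁/∂t = -3
Scalar curl = 14*s + 3
At (2, -2): 31.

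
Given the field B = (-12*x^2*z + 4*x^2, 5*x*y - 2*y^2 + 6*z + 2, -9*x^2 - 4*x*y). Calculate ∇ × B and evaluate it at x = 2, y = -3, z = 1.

(-14, -24, -15)

(∇×B)₁ = ∂B₃/∂y − ∂B₂/∂z = -4*x - 6
(∇×B)₂ = ∂B₁/∂z − ∂B₃/∂x = -12*x^2 + 18*x + 4*y
(∇×B)₃ = ∂B₂/∂x − ∂B₁/∂y = 5*y
∇×B = (-4*x - 6, -12*x^2 + 18*x + 4*y, 5*y)
At (2, -3, 1): (-14, -24, -15).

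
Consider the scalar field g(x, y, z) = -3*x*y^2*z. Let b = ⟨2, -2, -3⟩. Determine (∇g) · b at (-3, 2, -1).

-12

∂g/∂x = -3*y^2*z
∂g/∂y = -6*x*y*z
∂g/∂z = -3*x*y^2
∇g at (-3, 2, -1) = (12, -36, 36)
∇g · b = (12)(2) + (-36)(-2) + (36)(-3) = -12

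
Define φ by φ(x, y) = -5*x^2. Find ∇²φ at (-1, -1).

∂²φ/∂x² = -10
∂²φ/∂y² = 0
∇²φ = -10
At (-1, -1): -10.

-10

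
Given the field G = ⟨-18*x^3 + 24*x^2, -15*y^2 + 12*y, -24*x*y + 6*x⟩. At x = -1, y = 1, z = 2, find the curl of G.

(24, 18, 0)

(∇×G)₁ = ∂G₃/∂y − ∂G₂/∂z = -24*x
(∇×G)₂ = ∂G₁/∂z − ∂G₃/∂x = 24*y - 6
(∇×G)₃ = ∂G₂/∂x − ∂G₁/∂y = 0
∇×G = (-24*x, 24*y - 6, 0)
At (-1, 1, 2): (24, 18, 0).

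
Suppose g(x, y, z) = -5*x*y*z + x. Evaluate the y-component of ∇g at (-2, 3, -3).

-30

(∇g)_2 = ∂g/∂y = -5*x*z
At (-2, 3, -3): -30.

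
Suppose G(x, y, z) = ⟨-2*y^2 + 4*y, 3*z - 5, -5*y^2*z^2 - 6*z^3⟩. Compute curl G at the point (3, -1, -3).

(∇×G)₁ = ∂G₃/∂y − ∂G₂/∂z = -10*y*z^2 - 3
(∇×G)₂ = ∂G₁/∂z − ∂G₃/∂x = 0
(∇×G)₃ = ∂G₂/∂x − ∂G₁/∂y = 4*y - 4
∇×G = (-10*y*z^2 - 3, 0, 4*y - 4)
At (3, -1, -3): (87, 0, -8).

(87, 0, -8)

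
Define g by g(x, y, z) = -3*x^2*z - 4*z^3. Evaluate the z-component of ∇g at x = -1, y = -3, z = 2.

(∇g)_3 = ∂g/∂z = -3*x^2 - 12*z^2
At (-1, -3, 2): -51.

-51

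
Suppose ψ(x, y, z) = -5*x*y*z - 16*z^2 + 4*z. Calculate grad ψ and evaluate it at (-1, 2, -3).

∂ψ/∂x = -5*y*z
∂ψ/∂y = -5*x*z
∂ψ/∂z = -5*x*y - 32*z + 4
∇ψ = (-5*y*z, -5*x*z, -5*x*y - 32*z + 4)
At (-1, 2, -3): (30, -15, 110).

(30, -15, 110)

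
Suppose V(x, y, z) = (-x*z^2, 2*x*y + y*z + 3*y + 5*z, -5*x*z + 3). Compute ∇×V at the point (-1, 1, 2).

(∇×V)₁ = ∂V₃/∂y − ∂V₂/∂z = -y - 5
(∇×V)₂ = ∂V₁/∂z − ∂V₃/∂x = -2*x*z + 5*z
(∇×V)₃ = ∂V₂/∂x − ∂V₁/∂y = 2*y
∇×V = (-y - 5, -2*x*z + 5*z, 2*y)
At (-1, 1, 2): (-6, 14, 2).

(-6, 14, 2)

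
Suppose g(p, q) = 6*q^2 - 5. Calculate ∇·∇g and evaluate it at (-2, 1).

12

∂²g/∂p² = 0
∂²g/∂q² = 12
∇²g = 12
At (-2, 1): 12.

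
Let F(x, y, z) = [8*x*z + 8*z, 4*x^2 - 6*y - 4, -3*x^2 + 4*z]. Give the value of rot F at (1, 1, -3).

(0, 22, 8)

(∇×F)₁ = ∂F₃/∂y − ∂F₂/∂z = 0
(∇×F)₂ = ∂F₁/∂z − ∂F₃/∂x = 14*x + 8
(∇×F)₃ = ∂F₂/∂x − ∂F₁/∂y = 8*x
∇×F = (0, 14*x + 8, 8*x)
At (1, 1, -3): (0, 22, 8).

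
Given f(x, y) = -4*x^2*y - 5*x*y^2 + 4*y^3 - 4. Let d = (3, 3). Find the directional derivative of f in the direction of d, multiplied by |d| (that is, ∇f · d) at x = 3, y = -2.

300

∂f/∂x = -8*x*y - 5*y^2
∂f/∂y = -4*x^2 - 10*x*y + 12*y^2
∇f at (3, -2) = (28, 72)
∇f · d = (28)(3) + (72)(3) = 300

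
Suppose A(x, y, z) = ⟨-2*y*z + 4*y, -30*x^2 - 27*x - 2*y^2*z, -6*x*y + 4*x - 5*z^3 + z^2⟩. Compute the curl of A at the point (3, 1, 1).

(∇×A)₁ = ∂A₃/∂y − ∂A₂/∂z = -6*x + 2*y^2
(∇×A)₂ = ∂A₁/∂z − ∂A₃/∂x = 4*y - 4
(∇×A)₃ = ∂A₂/∂x − ∂A₁/∂y = -60*x + 2*z - 31
∇×A = (-6*x + 2*y^2, 4*y - 4, -60*x + 2*z - 31)
At (3, 1, 1): (-16, 0, -209).

(-16, 0, -209)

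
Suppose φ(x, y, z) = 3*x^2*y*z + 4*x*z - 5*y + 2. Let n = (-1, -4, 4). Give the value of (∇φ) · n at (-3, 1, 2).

-108

∂φ/∂x = 6*x*y*z + 4*z
∂φ/∂y = 3*x^2*z - 5
∂φ/∂z = 3*x^2*y + 4*x
∇φ at (-3, 1, 2) = (-28, 49, 15)
∇φ · n = (-28)(-1) + (49)(-4) + (15)(4) = -108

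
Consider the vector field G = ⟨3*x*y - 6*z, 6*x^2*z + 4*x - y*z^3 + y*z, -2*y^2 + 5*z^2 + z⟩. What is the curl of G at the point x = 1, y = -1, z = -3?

(∇×G)₁ = ∂G₃/∂y − ∂G₂/∂z = -6*x^2 + 3*y*z^2 - 5*y
(∇×G)₂ = ∂G₁/∂z − ∂G₃/∂x = -6
(∇×G)₃ = ∂G₂/∂x − ∂G₁/∂y = 12*x*z - 3*x + 4
∇×G = (-6*x^2 + 3*y*z^2 - 5*y, -6, 12*x*z - 3*x + 4)
At (1, -1, -3): (-28, -6, -35).

(-28, -6, -35)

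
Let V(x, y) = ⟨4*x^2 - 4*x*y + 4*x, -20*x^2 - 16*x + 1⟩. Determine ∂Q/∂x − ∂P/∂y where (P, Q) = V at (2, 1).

∂V₂/∂x = -40*x - 16
∂V₁/∂y = -4*x
Scalar curl = -36*x - 16
At (2, 1): -88.

-88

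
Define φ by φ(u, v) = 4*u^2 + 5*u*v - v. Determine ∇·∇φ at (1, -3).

∂²φ/∂u² = 8
∂²φ/∂v² = 0
∇²φ = 8
At (1, -3): 8.

8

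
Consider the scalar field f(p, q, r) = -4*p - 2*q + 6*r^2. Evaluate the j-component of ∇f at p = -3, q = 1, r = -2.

-2

(∇f)_2 = ∂f/∂q = -2
At (-3, 1, -2): -2.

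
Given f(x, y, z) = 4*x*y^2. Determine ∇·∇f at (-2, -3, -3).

-16

∂²f/∂x² = 0
∂²f/∂y² = 8*x
∂²f/∂z² = 0
∇²f = 8*x
At (-2, -3, -3): -16.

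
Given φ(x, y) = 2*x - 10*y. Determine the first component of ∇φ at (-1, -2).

2

(∇φ)_1 = ∂φ/∂x = 2
At (-1, -2): 2.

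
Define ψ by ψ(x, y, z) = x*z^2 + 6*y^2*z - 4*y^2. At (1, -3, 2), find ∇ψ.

∂ψ/∂x = z^2
∂ψ/∂y = 12*y*z - 8*y
∂ψ/∂z = 2*x*z + 6*y^2
∇ψ = (z^2, 12*y*z - 8*y, 2*x*z + 6*y^2)
At (1, -3, 2): (4, -48, 58).

(4, -48, 58)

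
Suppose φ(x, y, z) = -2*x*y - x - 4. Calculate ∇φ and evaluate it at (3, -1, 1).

(1, -6, 0)

∂φ/∂x = -2*y - 1
∂φ/∂y = -2*x
∂φ/∂z = 0
∇φ = (-2*y - 1, -2*x, 0)
At (3, -1, 1): (1, -6, 0).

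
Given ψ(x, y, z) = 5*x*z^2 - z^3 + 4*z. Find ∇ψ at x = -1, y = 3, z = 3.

∂ψ/∂x = 5*z^2
∂ψ/∂y = 0
∂ψ/∂z = 10*x*z - 3*z^2 + 4
∇ψ = (5*z^2, 0, 10*x*z - 3*z^2 + 4)
At (-1, 3, 3): (45, 0, -53).

(45, 0, -53)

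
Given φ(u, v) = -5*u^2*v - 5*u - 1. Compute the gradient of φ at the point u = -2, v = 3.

(55, -20)

∂φ/∂u = -10*u*v - 5
∂φ/∂v = -5*u^2
∇φ = (-10*u*v - 5, -5*u^2)
At (-2, 3): (55, -20).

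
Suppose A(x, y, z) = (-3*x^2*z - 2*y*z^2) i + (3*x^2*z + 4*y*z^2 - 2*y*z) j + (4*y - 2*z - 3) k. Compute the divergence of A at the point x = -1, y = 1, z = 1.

6

∂A₁/∂x = -6*x*z
∂A₂/∂y = 4*z^2 - 2*z
∂A₃/∂z = -2
∇·A = -6*x*z + 4*z^2 - 2*z - 2
At (-1, 1, 1): 6.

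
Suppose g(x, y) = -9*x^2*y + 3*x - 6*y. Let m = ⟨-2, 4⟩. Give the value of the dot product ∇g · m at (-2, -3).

∂g/∂x = -18*x*y + 3
∂g/∂y = -9*x^2 - 6
∇g at (-2, -3) = (-105, -42)
∇g · m = (-105)(-2) + (-42)(4) = 42

42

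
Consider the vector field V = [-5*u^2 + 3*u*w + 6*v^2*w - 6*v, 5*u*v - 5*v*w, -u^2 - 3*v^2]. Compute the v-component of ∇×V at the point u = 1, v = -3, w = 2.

(∇×V)_2 = ∂V₁/∂w − ∂V₃/∂u
= 3*u + 6*v^2 − (-2*u)
= 5*u + 6*v^2
At (1, -3, 2): 59.

59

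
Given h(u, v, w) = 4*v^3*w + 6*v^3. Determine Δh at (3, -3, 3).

∂²h/∂u² = 0
∂²h/∂v² = 12*v*(2*w + 3)
∂²h/∂w² = 0
∇²h = 24*v*w + 36*v
At (3, -3, 3): -324.

-324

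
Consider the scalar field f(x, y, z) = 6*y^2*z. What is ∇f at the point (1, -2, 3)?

(0, -72, 24)

∂f/∂x = 0
∂f/∂y = 12*y*z
∂f/∂z = 6*y^2
∇f = (0, 12*y*z, 6*y^2)
At (1, -2, 3): (0, -72, 24).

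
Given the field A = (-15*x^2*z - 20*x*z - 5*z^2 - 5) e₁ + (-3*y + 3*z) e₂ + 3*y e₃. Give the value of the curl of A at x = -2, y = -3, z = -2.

(0, 0, 0)

(∇×A)₁ = ∂A₃/∂y − ∂A₂/∂z = 0
(∇×A)₂ = ∂A₁/∂z − ∂A₃/∂x = -15*x^2 - 20*x - 10*z
(∇×A)₃ = ∂A₂/∂x − ∂A₁/∂y = 0
∇×A = (0, -15*x^2 - 20*x - 10*z, 0)
At (-2, -3, -2): (0, 0, 0).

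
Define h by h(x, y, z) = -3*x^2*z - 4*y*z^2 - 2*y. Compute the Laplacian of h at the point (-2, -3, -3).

∂²h/∂x² = -6*z
∂²h/∂y² = 0
∂²h/∂z² = -8*y
∇²h = -8*y - 6*z
At (-2, -3, -3): 42.

42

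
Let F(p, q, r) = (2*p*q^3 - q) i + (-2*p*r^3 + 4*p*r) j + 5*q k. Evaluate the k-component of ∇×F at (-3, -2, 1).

75

(∇×F)_3 = ∂F₂/∂p − ∂F₁/∂q
= -2*r^3 + 4*r − (6*p*q^2 - 1)
= -6*p*q^2 - 2*r^3 + 4*r + 1
At (-3, -2, 1): 75.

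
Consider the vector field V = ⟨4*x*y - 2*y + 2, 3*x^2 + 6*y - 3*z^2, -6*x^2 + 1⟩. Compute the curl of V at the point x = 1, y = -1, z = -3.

(-18, 12, 4)

(∇×V)₁ = ∂V₃/∂y − ∂V₂/∂z = 6*z
(∇×V)₂ = ∂V₁/∂z − ∂V₃/∂x = 12*x
(∇×V)₃ = ∂V₂/∂x − ∂V₁/∂y = 2*x + 2
∇×V = (6*z, 12*x, 2*x + 2)
At (1, -1, -3): (-18, 12, 4).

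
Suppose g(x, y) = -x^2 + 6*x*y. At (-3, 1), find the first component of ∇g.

12

(∇g)_1 = ∂g/∂x = -2*x + 6*y
At (-3, 1): 12.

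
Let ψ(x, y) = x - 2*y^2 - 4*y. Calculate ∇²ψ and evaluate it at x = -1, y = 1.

-4

∂²ψ/∂x² = 0
∂²ψ/∂y² = -4
∇²ψ = -4
At (-1, 1): -4.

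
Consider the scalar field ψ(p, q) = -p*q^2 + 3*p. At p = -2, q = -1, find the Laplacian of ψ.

4

∂²ψ/∂p² = 0
∂²ψ/∂q² = -2*p
∇²ψ = -2*p
At (-2, -1): 4.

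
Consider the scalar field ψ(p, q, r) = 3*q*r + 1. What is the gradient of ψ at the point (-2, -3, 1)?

∂ψ/∂p = 0
∂ψ/∂q = 3*r
∂ψ/∂r = 3*q
∇ψ = (0, 3*r, 3*q)
At (-2, -3, 1): (0, 3, -9).

(0, 3, -9)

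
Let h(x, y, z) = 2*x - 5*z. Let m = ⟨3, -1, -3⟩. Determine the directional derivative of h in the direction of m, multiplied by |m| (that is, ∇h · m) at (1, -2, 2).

21

∂h/∂x = 2
∂h/∂y = 0
∂h/∂z = -5
∇h at (1, -2, 2) = (2, 0, -5)
∇h · m = (2)(3) + (0)(-1) + (-5)(-3) = 21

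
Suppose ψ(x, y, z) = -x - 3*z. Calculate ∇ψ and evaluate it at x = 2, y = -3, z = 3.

(-1, 0, -3)

∂ψ/∂x = -1
∂ψ/∂y = 0
∂ψ/∂z = -3
∇ψ = (-1, 0, -3)
At (2, -3, 3): (-1, 0, -3).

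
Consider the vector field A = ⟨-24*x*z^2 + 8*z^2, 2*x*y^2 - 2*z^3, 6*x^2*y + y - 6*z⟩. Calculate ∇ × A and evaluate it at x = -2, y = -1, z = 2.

(49, 200, 2)

(∇×A)₁ = ∂A₃/∂y − ∂A₂/∂z = 6*x^2 + 6*z^2 + 1
(∇×A)₂ = ∂A₁/∂z − ∂A₃/∂x = -12*x*y - 48*x*z + 16*z
(∇×A)₃ = ∂A₂/∂x − ∂A₁/∂y = 2*y^2
∇×A = (6*x^2 + 6*z^2 + 1, -12*x*y - 48*x*z + 16*z, 2*y^2)
At (-2, -1, 2): (49, 200, 2).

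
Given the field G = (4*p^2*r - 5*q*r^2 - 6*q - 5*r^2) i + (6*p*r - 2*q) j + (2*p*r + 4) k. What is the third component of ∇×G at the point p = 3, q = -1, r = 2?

38

(∇×G)_3 = ∂G₂/∂p − ∂G₁/∂q
= 6*r − (-5*r^2 - 6)
= 5*r^2 + 6*r + 6
At (3, -1, 2): 38.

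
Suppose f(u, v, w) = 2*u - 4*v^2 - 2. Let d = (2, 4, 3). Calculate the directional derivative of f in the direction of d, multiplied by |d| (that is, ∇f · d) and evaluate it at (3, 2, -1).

-60

∂f/∂u = 2
∂f/∂v = -8*v
∂f/∂w = 0
∇f at (3, 2, -1) = (2, -16, 0)
∇f · d = (2)(2) + (-16)(4) + (0)(3) = -60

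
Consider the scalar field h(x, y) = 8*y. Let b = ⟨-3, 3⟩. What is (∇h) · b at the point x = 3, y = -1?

24

∂h/∂x = 0
∂h/∂y = 8
∇h at (3, -1) = (0, 8)
∇h · b = (0)(-3) + (8)(3) = 24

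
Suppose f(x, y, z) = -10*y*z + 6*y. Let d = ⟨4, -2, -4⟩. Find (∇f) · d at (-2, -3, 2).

-92

∂f/∂x = 0
∂f/∂y = -10*z + 6
∂f/∂z = -10*y
∇f at (-2, -3, 2) = (0, -14, 30)
∇f · d = (0)(4) + (-14)(-2) + (30)(-4) = -92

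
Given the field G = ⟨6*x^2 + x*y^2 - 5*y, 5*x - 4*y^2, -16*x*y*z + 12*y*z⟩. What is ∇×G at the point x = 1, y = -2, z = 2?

(-8, -64, 14)

(∇×G)₁ = ∂G₃/∂y − ∂G₂/∂z = -16*x*z + 12*z
(∇×G)₂ = ∂G₁/∂z − ∂G₃/∂x = 16*y*z
(∇×G)₃ = ∂G₂/∂x − ∂G₁/∂y = -2*x*y + 10
∇×G = (-16*x*z + 12*z, 16*y*z, -2*x*y + 10)
At (1, -2, 2): (-8, -64, 14).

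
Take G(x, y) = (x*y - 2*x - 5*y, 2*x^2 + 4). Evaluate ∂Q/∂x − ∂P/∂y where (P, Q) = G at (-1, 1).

∂G₂/∂x = 4*x
∂G₁/∂y = x - 5
Scalar curl = 3*x + 5
At (-1, 1): 2.

2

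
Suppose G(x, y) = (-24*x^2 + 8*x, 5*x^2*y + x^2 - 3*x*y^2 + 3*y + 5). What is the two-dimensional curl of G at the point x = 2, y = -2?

∂G₂/∂x = 10*x*y + 2*x - 3*y^2
∂G₁/∂y = 0
Scalar curl = 10*x*y + 2*x - 3*y^2
At (2, -2): -48.

-48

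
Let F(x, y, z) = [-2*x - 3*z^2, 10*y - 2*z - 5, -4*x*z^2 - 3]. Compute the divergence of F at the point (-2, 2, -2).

-24

∂F₁/∂x = -2
∂F₂/∂y = 10
∂F₃/∂z = -8*x*z
∇·F = -8*x*z + 8
At (-2, 2, -2): -24.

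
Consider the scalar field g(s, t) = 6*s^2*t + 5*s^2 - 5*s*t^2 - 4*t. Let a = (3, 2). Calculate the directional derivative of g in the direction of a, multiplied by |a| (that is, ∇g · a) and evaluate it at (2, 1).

117

∂g/∂s = 12*s*t + 10*s - 5*t^2
∂g/∂t = 6*s^2 - 10*s*t - 4
∇g at (2, 1) = (39, 0)
∇g · a = (39)(3) + (0)(2) = 117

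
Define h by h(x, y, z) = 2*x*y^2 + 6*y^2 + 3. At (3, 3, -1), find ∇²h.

24

∂²h/∂x² = 0
∂²h/∂y² = 4*(x + 3)
∂²h/∂z² = 0
∇²h = 4*x + 12
At (3, 3, -1): 24.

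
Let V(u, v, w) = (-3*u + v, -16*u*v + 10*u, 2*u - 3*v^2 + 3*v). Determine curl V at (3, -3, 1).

(∇×V)₁ = ∂V₃/∂v − ∂V₂/∂w = -6*v + 3
(∇×V)₂ = ∂V₁/∂w − ∂V₃/∂u = -2
(∇×V)₃ = ∂V₂/∂u − ∂V₁/∂v = -16*v + 9
∇×V = (-6*v + 3, -2, -16*v + 9)
At (3, -3, 1): (21, -2, 57).

(21, -2, 57)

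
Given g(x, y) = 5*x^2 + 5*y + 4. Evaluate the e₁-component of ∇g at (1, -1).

(∇g)_1 = ∂g/∂x = 10*x
At (1, -1): 10.

10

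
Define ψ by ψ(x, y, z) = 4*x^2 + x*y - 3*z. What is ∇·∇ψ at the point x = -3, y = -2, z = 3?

∂²ψ/∂x² = 8
∂²ψ/∂y² = 0
∂²ψ/∂z² = 0
∇²ψ = 8
At (-3, -2, 3): 8.

8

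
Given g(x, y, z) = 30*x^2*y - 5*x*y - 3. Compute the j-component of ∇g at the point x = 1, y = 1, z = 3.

(∇g)_2 = ∂g/∂y = 30*x^2 - 5*x
At (1, 1, 3): 25.

25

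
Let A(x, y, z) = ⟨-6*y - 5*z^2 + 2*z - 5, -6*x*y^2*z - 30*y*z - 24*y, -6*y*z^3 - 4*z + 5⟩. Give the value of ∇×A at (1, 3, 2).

(96, -18, -102)

(∇×A)₁ = ∂A₃/∂y − ∂A₂/∂z = 6*x*y^2 + 30*y - 6*z^3
(∇×A)₂ = ∂A₁/∂z − ∂A₃/∂x = -10*z + 2
(∇×A)₃ = ∂A₂/∂x − ∂A₁/∂y = -6*y^2*z + 6
∇×A = (6*x*y^2 + 30*y - 6*z^3, -10*z + 2, -6*y^2*z + 6)
At (1, 3, 2): (96, -18, -102).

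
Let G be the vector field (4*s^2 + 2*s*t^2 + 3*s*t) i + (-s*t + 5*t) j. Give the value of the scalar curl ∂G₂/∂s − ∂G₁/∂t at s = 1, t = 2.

∂G₂/∂s = -t
∂G₁/∂t = 4*s*t + 3*s
Scalar curl = -4*s*t - 3*s - t
At (1, 2): -13.

-13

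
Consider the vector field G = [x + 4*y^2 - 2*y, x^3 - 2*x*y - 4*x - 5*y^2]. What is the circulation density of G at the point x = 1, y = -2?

∂G₂/∂x = 3*x^2 - 2*y - 4
∂G₁/∂y = 8*y - 2
Scalar curl = 3*x^2 - 10*y - 2
At (1, -2): 21.

21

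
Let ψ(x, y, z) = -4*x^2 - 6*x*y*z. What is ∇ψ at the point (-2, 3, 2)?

∂ψ/∂x = -8*x - 6*y*z
∂ψ/∂y = -6*x*z
∂ψ/∂z = -6*x*y
∇ψ = (-8*x - 6*y*z, -6*x*z, -6*x*y)
At (-2, 3, 2): (-20, 24, 36).

(-20, 24, 36)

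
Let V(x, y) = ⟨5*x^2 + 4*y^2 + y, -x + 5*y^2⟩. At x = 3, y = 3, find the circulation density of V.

-26

∂V₂/∂x = -1
∂V₁/∂y = 8*y + 1
Scalar curl = -8*y - 2
At (3, 3): -26.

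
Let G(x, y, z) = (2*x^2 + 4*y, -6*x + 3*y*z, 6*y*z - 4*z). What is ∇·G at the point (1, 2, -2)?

∂G₁/∂x = 4*x
∂G₂/∂y = 3*z
∂G₃/∂z = 6*y - 4
∇·G = 4*x + 6*y + 3*z - 4
At (1, 2, -2): 6.

6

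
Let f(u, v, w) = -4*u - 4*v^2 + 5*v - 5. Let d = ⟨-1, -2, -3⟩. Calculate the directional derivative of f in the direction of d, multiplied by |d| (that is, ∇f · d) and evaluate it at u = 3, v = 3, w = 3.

42

∂f/∂u = -4
∂f/∂v = -8*v + 5
∂f/∂w = 0
∇f at (3, 3, 3) = (-4, -19, 0)
∇f · d = (-4)(-1) + (-19)(-2) + (0)(-3) = 42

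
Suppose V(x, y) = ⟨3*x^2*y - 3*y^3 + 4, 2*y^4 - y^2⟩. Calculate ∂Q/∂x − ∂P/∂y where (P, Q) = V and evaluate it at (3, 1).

-18

∂V₂/∂x = 0
∂V₁/∂y = 3*x^2 - 9*y^2
Scalar curl = -3*x^2 + 9*y^2
At (3, 1): -18.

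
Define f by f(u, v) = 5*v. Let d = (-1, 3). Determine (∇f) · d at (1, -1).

∂f/∂u = 0
∂f/∂v = 5
∇f at (1, -1) = (0, 5)
∇f · d = (0)(-1) + (5)(3) = 15

15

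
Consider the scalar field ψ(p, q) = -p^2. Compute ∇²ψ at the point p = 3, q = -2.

-2

∂²ψ/∂p² = -2
∂²ψ/∂q² = 0
∇²ψ = -2
At (3, -2): -2.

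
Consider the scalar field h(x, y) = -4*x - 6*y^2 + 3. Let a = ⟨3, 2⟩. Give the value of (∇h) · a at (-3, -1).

∂h/∂x = -4
∂h/∂y = -12*y
∇h at (-3, -1) = (-4, 12)
∇h · a = (-4)(3) + (12)(2) = 12

12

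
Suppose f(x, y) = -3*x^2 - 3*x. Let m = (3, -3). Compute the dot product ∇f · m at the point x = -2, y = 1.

27

∂f/∂x = -6*x - 3
∂f/∂y = 0
∇f at (-2, 1) = (9, 0)
∇f · m = (9)(3) + (0)(-3) = 27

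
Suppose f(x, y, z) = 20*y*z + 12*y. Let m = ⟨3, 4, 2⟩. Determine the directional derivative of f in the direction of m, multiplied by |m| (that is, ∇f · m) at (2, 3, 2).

∂f/∂x = 0
∂f/∂y = 20*z + 12
∂f/∂z = 20*y
∇f at (2, 3, 2) = (0, 52, 60)
∇f · m = (0)(3) + (52)(4) + (60)(2) = 328

328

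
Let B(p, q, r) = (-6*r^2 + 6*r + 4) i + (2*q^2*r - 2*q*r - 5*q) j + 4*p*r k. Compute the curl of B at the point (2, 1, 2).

(0, -26, 0)

(∇×B)₁ = ∂B₃/∂q − ∂B₂/∂r = -2*q^2 + 2*q
(∇×B)₂ = ∂B₁/∂r − ∂B₃/∂p = -16*r + 6
(∇×B)₃ = ∂B₂/∂p − ∂B₁/∂q = 0
∇×B = (-2*q^2 + 2*q, -16*r + 6, 0)
At (2, 1, 2): (0, -26, 0).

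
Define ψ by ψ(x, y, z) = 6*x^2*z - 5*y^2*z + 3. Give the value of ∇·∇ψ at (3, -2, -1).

∂²ψ/∂x² = 12*z
∂²ψ/∂y² = -10*z
∂²ψ/∂z² = 0
∇²ψ = 2*z
At (3, -2, -1): -2.

-2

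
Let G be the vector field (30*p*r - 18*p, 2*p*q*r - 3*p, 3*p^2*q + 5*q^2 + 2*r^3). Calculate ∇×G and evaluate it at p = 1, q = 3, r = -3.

(27, 12, -21)

(∇×G)₁ = ∂G₃/∂q − ∂G₂/∂r = 3*p^2 - 2*p*q + 10*q
(∇×G)₂ = ∂G₁/∂r − ∂G₃/∂p = -6*p*q + 30*p
(∇×G)₃ = ∂G₂/∂p − ∂G₁/∂q = 2*q*r - 3
∇×G = (3*p^2 - 2*p*q + 10*q, -6*p*q + 30*p, 2*q*r - 3)
At (1, 3, -3): (27, 12, -21).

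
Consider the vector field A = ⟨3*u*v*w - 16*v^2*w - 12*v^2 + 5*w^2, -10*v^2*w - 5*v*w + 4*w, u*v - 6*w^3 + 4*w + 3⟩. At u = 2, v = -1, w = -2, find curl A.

(3, -41, 52)

(∇×A)₁ = ∂A₃/∂v − ∂A₂/∂w = u + 10*v^2 + 5*v - 4
(∇×A)₂ = ∂A₁/∂w − ∂A₃/∂u = 3*u*v - 16*v^2 - v + 10*w
(∇×A)₃ = ∂A₂/∂u − ∂A₁/∂v = -3*u*w + 32*v*w + 24*v
∇×A = (u + 10*v^2 + 5*v - 4, 3*u*v - 16*v^2 - v + 10*w, -3*u*w + 32*v*w + 24*v)
At (2, -1, -2): (3, -41, 52).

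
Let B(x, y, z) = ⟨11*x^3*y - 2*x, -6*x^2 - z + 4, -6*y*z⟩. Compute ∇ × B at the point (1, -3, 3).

(∇×B)₁ = ∂B₃/∂y − ∂B₂/∂z = -6*z + 1
(∇×B)₂ = ∂B₁/∂z − ∂B₃/∂x = 0
(∇×B)₃ = ∂B₂/∂x − ∂B₁/∂y = -11*x^3 - 12*x
∇×B = (-6*z + 1, 0, -11*x^3 - 12*x)
At (1, -3, 3): (-17, 0, -23).

(-17, 0, -23)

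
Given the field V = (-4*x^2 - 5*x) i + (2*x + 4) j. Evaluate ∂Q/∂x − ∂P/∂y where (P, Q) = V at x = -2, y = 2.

∂V₂/∂x = 2
∂V₁/∂y = 0
Scalar curl = 2
At (-2, 2): 2.

2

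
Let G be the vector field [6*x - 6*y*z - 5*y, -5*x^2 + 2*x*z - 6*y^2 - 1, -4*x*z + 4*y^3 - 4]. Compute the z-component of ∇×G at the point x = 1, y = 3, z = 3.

19

(∇×G)_3 = ∂G₂/∂x − ∂G₁/∂y
= -10*x + 2*z − (-6*z - 5)
= -10*x + 8*z + 5
At (1, 3, 3): 19.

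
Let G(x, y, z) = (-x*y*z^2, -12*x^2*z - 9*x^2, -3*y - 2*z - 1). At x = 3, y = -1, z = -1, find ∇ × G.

(∇×G)₁ = ∂G₃/∂y − ∂G₂/∂z = 12*x^2 - 3
(∇×G)₂ = ∂G₁/∂z − ∂G₃/∂x = -2*x*y*z
(∇×G)₃ = ∂G₂/∂x − ∂G₁/∂y = x*z^2 - 24*x*z - 18*x
∇×G = (12*x^2 - 3, -2*x*y*z, x*z^2 - 24*x*z - 18*x)
At (3, -1, -1): (105, -6, 21).

(105, -6, 21)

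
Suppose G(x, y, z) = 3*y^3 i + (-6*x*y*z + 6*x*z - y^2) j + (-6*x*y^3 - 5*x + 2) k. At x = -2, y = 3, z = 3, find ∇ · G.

∂G₁/∂x = 0
∂G₂/∂y = -6*x*z - 2*y
∂G₃/∂z = 0
∇·G = -6*x*z - 2*y
At (-2, 3, 3): 30.

30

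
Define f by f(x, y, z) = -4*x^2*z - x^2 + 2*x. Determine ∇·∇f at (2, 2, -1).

6

∂²f/∂x² = -2*(4*z + 1)
∂²f/∂y² = 0
∂²f/∂z² = 0
∇²f = -8*z - 2
At (2, 2, -1): 6.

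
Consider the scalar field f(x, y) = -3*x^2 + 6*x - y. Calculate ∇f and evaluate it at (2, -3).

(-6, -1)

∂f/∂x = -6*x + 6
∂f/∂y = -1
∇f = (-6*x + 6, -1)
At (2, -3): (-6, -1).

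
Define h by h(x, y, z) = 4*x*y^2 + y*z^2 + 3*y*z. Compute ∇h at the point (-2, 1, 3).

(4, 2, 9)

∂h/∂x = 4*y^2
∂h/∂y = 8*x*y + z^2 + 3*z
∂h/∂z = 2*y*z + 3*y
∇h = (4*y^2, 8*x*y + z^2 + 3*z, 2*y*z + 3*y)
At (-2, 1, 3): (4, 2, 9).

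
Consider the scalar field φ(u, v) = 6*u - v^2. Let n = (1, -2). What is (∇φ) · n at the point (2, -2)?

-2

∂φ/∂u = 6
∂φ/∂v = -2*v
∇φ at (2, -2) = (6, 4)
∇φ · n = (6)(1) + (4)(-2) = -2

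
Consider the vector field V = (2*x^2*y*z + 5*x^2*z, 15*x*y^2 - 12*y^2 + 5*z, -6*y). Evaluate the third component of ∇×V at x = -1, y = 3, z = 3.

(∇×V)_3 = ∂V₂/∂x − ∂V₁/∂y
= 15*y^2 − (2*x^2*z)
= -2*x^2*z + 15*y^2
At (-1, 3, 3): 129.

129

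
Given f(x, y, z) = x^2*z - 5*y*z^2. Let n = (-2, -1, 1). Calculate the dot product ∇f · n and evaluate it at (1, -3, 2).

∂f/∂x = 2*x*z
∂f/∂y = -5*z^2
∂f/∂z = x^2 - 10*y*z
∇f at (1, -3, 2) = (4, -20, 61)
∇f · n = (4)(-2) + (-20)(-1) + (61)(1) = 73

73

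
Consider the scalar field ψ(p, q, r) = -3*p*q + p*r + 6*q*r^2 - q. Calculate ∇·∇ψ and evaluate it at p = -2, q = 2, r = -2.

∂²ψ/∂p² = 0
∂²ψ/∂q² = 0
∂²ψ/∂r² = 12*q
∇²ψ = 12*q
At (-2, 2, -2): 24.

24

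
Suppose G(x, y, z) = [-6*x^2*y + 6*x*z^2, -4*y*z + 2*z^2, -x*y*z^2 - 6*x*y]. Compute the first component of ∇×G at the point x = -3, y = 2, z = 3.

41

(∇×G)_1 = ∂G₃/∂y − ∂G₂/∂z
= -x*z^2 - 6*x − (-4*y + 4*z)
= -x*z^2 - 6*x + 4*y - 4*z
At (-3, 2, 3): 41.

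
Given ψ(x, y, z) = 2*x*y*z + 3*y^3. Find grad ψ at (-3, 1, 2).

(4, -3, -6)

∂ψ/∂x = 2*y*z
∂ψ/∂y = 2*x*z + 9*y^2
∂ψ/∂z = 2*x*y
∇ψ = (2*y*z, 2*x*z + 9*y^2, 2*x*y)
At (-3, 1, 2): (4, -3, -6).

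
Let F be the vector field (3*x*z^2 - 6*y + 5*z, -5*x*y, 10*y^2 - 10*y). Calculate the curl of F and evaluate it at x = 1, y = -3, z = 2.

(∇×F)₁ = ∂F₃/∂y − ∂F₂/∂z = 20*y - 10
(∇×F)₂ = ∂F₁/∂z − ∂F₃/∂x = 6*x*z + 5
(∇×F)₃ = ∂F₂/∂x − ∂F₁/∂y = -5*y + 6
∇×F = (20*y - 10, 6*x*z + 5, -5*y + 6)
At (1, -3, 2): (-70, 17, 21).

(-70, 17, 21)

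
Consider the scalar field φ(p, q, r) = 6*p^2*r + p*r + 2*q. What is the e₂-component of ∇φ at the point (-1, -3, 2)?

(∇φ)_2 = ∂φ/∂q = 2
At (-1, -3, 2): 2.

2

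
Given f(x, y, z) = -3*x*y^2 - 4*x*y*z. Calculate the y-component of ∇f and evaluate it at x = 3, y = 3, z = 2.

(∇f)_2 = ∂f/∂y = -6*x*y - 4*x*z
At (3, 3, 2): -78.

-78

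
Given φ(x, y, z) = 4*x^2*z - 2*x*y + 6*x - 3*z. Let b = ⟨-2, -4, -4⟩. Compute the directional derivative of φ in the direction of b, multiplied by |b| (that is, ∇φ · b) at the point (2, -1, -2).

∂φ/∂x = 8*x*z - 2*y + 6
∂φ/∂y = -2*x
∂φ/∂z = 4*x^2 - 3
∇φ at (2, -1, -2) = (-24, -4, 13)
∇φ · b = (-24)(-2) + (-4)(-4) + (13)(-4) = 12

12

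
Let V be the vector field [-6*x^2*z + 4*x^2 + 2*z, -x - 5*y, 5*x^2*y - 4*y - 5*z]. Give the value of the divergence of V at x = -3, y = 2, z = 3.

∂V₁/∂x = -12*x*z + 8*x
∂V₂/∂y = -5
∂V₃/∂z = -5
∇·V = -12*x*z + 8*x - 10
At (-3, 2, 3): 74.

74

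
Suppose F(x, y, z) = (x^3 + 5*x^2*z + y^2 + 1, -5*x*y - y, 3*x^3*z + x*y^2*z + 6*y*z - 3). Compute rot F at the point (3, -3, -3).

(36, 315, 21)

(∇×F)₁ = ∂F₃/∂y − ∂F₂/∂z = 2*x*y*z + 6*z
(∇×F)₂ = ∂F₁/∂z − ∂F₃/∂x = -9*x^2*z + 5*x^2 - y^2*z
(∇×F)₃ = ∂F₂/∂x − ∂F₁/∂y = -7*y
∇×F = (2*x*y*z + 6*z, -9*x^2*z + 5*x^2 - y^2*z, -7*y)
At (3, -3, -3): (36, 315, 21).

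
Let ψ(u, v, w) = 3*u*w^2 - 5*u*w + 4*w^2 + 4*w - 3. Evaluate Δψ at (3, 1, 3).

26

∂²ψ/∂u² = 0
∂²ψ/∂v² = 0
∂²ψ/∂w² = 2*(3*u + 4)
∇²ψ = 6*u + 8
At (3, 1, 3): 26.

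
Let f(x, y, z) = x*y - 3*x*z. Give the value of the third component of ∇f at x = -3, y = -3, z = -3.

9

(∇f)_3 = ∂f/∂z = -3*x
At (-3, -3, -3): 9.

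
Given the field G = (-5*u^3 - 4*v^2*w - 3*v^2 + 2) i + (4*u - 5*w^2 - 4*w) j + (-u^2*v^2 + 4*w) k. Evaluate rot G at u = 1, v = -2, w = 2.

(∇×G)₁ = ∂G₃/∂v − ∂G₂/∂w = -2*u^2*v + 10*w + 4
(∇×G)₂ = ∂G₁/∂w − ∂G₃/∂u = 2*u*v^2 - 4*v^2
(∇×G)₃ = ∂G₂/∂u − ∂G₁/∂v = 8*v*w + 6*v + 4
∇×G = (-2*u^2*v + 10*w + 4, 2*u*v^2 - 4*v^2, 8*v*w + 6*v + 4)
At (1, -2, 2): (28, -8, -40).

(28, -8, -40)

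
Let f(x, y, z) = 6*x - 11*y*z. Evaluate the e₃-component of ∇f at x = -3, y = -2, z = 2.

(∇f)_3 = ∂f/∂z = -11*y
At (-3, -2, 2): 22.

22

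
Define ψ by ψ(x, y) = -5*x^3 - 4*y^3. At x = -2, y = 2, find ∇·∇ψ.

12

∂²ψ/∂x² = -30*x
∂²ψ/∂y² = -24*y
∇²ψ = -30*x - 24*y
At (-2, 2): 12.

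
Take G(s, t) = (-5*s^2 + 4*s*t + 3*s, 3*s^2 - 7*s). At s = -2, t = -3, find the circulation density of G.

-11

∂G₂/∂s = 6*s - 7
∂G₁/∂t = 4*s
Scalar curl = 2*s - 7
At (-2, -3): -11.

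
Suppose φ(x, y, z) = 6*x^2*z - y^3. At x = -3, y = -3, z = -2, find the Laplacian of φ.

-6

∂²φ/∂x² = 12*z
∂²φ/∂y² = -6*y
∂²φ/∂z² = 0
∇²φ = -6*y + 12*z
At (-3, -3, -2): -6.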